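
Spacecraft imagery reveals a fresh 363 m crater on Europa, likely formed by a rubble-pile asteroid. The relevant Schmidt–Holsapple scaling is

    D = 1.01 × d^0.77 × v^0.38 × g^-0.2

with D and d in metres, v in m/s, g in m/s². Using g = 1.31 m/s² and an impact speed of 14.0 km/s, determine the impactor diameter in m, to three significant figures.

Rearranging for d: d = [D / (1.01 · 14000^0.38 · 1.31^-0.2)]^(1/0.77).
14000^0.38 = 37.63
1.31^-0.2 = 0.9474
Denominator = 1.01 × 37.63 × 0.9474 = 36.01
D / 36.01 = 363 / 36.01 = 10.08
d = 10.08^(1/0.77) = 10.08^1.2987 = 20.10 m

d ≈ 20.1 m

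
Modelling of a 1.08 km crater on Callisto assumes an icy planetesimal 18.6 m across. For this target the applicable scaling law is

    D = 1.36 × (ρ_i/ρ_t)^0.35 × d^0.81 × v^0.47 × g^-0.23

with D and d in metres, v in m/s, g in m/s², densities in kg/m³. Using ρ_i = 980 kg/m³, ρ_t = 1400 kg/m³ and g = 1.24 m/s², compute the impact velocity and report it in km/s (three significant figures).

Rearranging for v: v = [D / (1.36 · (980/1400)^0.35 · 18.6^0.81 · 1.24^-0.23)]^(1/0.47).
D = 1080 m.
(980/1400)^0.35 = 0.8826
18.6^0.81 = 10.67
1.24^-0.23 = 0.9517
Denominator = 1.36 × 0.8826 × 10.67 × 0.9517 = 12.19
D / 12.19 = 1080 / 12.19 = 88.60
v = 88.60^(1/0.47) = 88.60^2.1277 = 13917 m/s

v ≈ 13.9 km/s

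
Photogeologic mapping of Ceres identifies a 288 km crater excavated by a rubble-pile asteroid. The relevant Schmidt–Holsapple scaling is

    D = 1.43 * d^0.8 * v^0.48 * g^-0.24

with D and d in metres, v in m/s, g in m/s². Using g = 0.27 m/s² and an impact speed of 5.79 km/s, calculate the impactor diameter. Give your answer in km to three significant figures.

Rearranging for d: d = [D / (1.43 · 5790^0.48 · 0.27^-0.24)]^(1/0.8).
D = 288000 m.
5790^0.48 = 63.99
0.27^-0.24 = 1.369
Denominator = 1.43 × 63.99 × 1.369 = 125.3
D / 125.3 = 288000 / 125.3 = 2298
d = 2298^(1/0.8) = 2298^1.25 = 15911 m

d ≈ 15.9 km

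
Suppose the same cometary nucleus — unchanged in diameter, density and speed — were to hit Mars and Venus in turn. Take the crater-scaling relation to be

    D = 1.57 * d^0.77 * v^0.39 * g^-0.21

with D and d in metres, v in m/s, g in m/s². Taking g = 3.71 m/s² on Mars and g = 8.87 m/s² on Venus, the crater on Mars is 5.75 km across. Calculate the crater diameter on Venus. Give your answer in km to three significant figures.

All impactor-dependent factors cancel in the ratio, leaving D_Venus/D_Mars = (g_Venus/g_Mars)^-0.21.
(8.87/3.71)^-0.21 = 2.391^-0.21 = 0.8327
D_Venus = 0.8327 × 5.75 km = 4.79 km

D ≈ 4.79 km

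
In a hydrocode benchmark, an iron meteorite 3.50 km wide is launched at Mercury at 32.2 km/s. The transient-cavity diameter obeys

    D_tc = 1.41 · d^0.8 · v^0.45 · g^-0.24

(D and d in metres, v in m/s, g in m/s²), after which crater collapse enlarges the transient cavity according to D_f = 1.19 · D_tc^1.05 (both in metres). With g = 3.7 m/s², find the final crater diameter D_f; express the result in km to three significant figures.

D_f ≈ 157 km

In SI: d = 3500 m, v = 32200 m/s.
d^0.8 = 3500^0.8 = 684.3
v^0.45 = 32200^0.45 = 106.8
g^-0.24 = 3.7^-0.24 = 0.7305
D_tc = 1.41 × 684.3 × 106.8 × 0.7305 = 75280 m
D_f = 1.19 × (75280)^1.05 = 1.571 × 10^5 m
     = 157.1 km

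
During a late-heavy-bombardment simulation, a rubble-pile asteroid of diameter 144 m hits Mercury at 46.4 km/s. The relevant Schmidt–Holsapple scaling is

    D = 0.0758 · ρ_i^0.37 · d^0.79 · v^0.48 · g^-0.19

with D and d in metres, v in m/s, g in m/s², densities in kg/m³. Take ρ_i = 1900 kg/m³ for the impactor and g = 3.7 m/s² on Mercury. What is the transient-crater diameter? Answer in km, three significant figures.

In SI units: v = 46400 m/s.
ρ_i^0.37 = 1900^0.37 = 16.34
d^0.79 = 144^0.79 = 50.71
v^0.48 = 46400^0.48 = 173.8
g^-0.19 = 3.7^-0.19 = 0.7799
D = 0.0758 × 16.34 × 50.71 × 173.8 × 0.7799 = 8513 m
   = 8.513 km

D ≈ 8.51 km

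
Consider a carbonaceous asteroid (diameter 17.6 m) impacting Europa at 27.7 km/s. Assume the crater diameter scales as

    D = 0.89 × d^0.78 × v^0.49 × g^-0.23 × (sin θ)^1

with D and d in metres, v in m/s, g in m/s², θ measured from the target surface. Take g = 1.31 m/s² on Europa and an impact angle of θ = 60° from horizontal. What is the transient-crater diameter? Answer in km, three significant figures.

D ≈ 1.02 km

In SI units: v = 27700 m/s.
d^0.78 = 17.6^0.78 = 9.365
v^0.49 = 27700^0.49 = 150.3
g^-0.23 = 1.31^-0.23 = 0.9398
(sin 60°)^1 = 0.8660^1 = 0.8660
D = 0.89 × 9.365 × 150.3 × 0.9398 × 0.8660 = 1020 m
   = 1.020 km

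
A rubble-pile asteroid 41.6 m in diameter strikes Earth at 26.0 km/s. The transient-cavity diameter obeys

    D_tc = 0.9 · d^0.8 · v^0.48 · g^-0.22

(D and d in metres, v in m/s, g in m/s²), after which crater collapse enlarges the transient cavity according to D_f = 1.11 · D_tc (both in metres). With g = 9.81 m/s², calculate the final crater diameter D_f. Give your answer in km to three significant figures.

v = 26000 m/s.
d^0.8 = 41.6^0.8 = 19.74
v^0.48 = 26000^0.48 = 131.6
g^-0.22 = 9.81^-0.22 = 0.6051
D_tc = 0.9 × 19.74 × 131.6 × 0.6051 = 1415 m
D_f = 1.11 × 1415 = 1571 m
     = 1.571 km

D_f ≈ 1.57 km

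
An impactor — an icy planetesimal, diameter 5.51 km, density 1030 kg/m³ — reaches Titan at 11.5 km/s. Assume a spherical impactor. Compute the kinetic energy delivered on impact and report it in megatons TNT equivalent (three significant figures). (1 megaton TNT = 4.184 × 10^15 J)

E ≈ 1.43 × 10^6 Mt TNT

d = 5510 m; v = 11500 m/s.
Mass m = (π/6) ρ d³ = (π/6) × 1030 × (5510)³ = 9.022 × 10^13 kg
E = ½ m v² = 0.5 × 9.022 × 10^13 × (11500)² = 5.966 × 10^21 J
   = 5.966 × 10^21 / 4.184×10^15 = 1.426 × 10^6 Mt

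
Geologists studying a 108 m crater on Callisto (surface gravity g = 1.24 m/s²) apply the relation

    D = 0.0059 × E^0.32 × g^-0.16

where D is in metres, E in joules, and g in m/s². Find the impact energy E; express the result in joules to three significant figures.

Rearranging: E = [D / (0.0059 · g^-0.16)]^(1/0.32).
g^-0.16 = 1.24^-0.16 = 0.9662
D / (0.0059 × 0.9662) = 108 / (5.701 × 10^-3) = 1.894 × 10^4
E = (1.894 × 10^4)^3.125 = 2.327 × 10^13 J

E ≈ 2.33 × 10^13 J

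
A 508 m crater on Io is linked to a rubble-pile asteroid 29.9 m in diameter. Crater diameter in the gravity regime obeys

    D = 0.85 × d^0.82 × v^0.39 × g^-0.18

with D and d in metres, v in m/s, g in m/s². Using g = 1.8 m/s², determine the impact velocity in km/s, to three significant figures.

v ≈ 13.6 km/s

Rearranging for v: v = [D / (0.85 · 29.9^0.82 · 1.8^-0.18)]^(1/0.39).
29.9^0.82 = 16.22
1.8^-0.18 = 0.8996
Denominator = 0.85 × 16.22 × 0.8996 = 12.40
D / 12.40 = 508 / 12.40 = 40.97
v = 40.97^(1/0.39) = 40.97^2.5641 = 13631 m/s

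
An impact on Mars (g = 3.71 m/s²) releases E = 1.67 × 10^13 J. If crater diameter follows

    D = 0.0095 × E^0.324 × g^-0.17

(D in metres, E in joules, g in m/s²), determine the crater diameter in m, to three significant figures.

D ≈ 146 m

E^0.324 = (1.67 × 10^13)^0.324 = 1.924 × 10^4
g^-0.17 = 3.71^-0.17 = 0.8002
D = 0.0095 × 1.924 × 10^4 × 0.8002 = 146.3 m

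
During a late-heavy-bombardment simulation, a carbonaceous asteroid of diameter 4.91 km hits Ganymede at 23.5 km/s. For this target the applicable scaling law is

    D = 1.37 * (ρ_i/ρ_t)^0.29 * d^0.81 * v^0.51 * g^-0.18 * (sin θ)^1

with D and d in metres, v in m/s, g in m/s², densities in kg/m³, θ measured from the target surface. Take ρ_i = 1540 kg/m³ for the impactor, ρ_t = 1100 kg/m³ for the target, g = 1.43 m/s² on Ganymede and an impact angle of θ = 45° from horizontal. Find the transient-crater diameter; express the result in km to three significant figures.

In SI units: d = 4910 m, v = 23500 m/s.
(ρ_i/ρ_t)^0.29 = (1540/1100)^0.29 = 1.102
d^0.81 = 4910^0.81 = 976.7
v^0.51 = 23500^0.51 = 169.5
g^-0.18 = 1.43^-0.18 = 0.9376
(sin 45°)^1 = 0.7071^1 = 0.7071
D = 1.37 × 1.102 × 976.7 × 169.5 × 0.9376 × 0.7071 = 1.657 × 10^5 m
   = 165.7 km

D ≈ 166 km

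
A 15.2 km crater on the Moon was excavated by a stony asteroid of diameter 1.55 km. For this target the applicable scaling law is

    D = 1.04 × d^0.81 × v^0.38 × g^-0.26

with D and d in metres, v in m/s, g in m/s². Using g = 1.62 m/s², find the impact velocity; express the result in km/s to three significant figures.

v ≈ 20.1 km/s

Rearranging for v: v = [D / (1.04 · 1550^0.81 · 1.62^-0.26)]^(1/0.38).
D = 15200 m.
1550^0.81 = 383.9
1.62^-0.26 = 0.8821
Denominator = 1.04 × 383.9 × 0.8821 = 352.2
D / 352.2 = 15200 / 352.2 = 43.16
v = 43.16^(1/0.38) = 43.16^2.6316 = 20085 m/s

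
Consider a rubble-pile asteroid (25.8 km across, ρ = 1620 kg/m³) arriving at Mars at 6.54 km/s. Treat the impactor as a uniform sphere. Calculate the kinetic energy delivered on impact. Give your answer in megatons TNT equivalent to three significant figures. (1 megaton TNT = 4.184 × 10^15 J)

d = 25800 m; v = 6540 m/s.
Mass m = (π/6) ρ d³ = (π/6) × 1620 × (25800)³ = 1.457 × 10^16 kg
E = ½ m v² = 0.5 × 1.457 × 10^16 × (6540)² = 3.116 × 10^23 J
   = 3.116 × 10^23 / 4.184×10^15 = 7.447 × 10^7 Mt

E ≈ 7.45 × 10^7 Mt TNT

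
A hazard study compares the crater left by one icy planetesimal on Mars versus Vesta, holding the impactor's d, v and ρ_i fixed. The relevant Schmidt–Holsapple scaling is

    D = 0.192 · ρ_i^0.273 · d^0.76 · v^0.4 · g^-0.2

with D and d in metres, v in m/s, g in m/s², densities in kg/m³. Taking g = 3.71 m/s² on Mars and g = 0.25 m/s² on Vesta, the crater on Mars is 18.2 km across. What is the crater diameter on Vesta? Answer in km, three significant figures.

All impactor-dependent factors cancel in the ratio, leaving D_Vesta/D_Mars = (g_Vesta/g_Mars)^-0.2.
(0.25/3.71)^-0.2 = 0.06739^-0.2 = 1.715
D_Vesta = 1.715 × 18.2 km = 31.2 km

D ≈ 31.2 km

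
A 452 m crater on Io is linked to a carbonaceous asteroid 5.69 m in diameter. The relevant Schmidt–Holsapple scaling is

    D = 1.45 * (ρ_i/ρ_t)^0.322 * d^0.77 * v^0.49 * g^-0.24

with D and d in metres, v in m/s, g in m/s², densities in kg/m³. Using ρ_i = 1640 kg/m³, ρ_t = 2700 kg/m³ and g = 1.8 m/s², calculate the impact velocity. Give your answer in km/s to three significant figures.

v ≈ 14.8 km/s

Rearranging for v: v = [D / (1.45 · (1640/2700)^0.322 · 5.69^0.77 · 1.8^-0.24)]^(1/0.49).
(1640/2700)^0.322 = 0.8517
5.69^0.77 = 3.814
1.8^-0.24 = 0.8684
Denominator = 1.45 × 0.8517 × 3.814 × 0.8684 = 4.090
D / 4.090 = 452 / 4.090 = 110.5
v = 110.5^(1/0.49) = 110.5^2.0408 = 14794 m/s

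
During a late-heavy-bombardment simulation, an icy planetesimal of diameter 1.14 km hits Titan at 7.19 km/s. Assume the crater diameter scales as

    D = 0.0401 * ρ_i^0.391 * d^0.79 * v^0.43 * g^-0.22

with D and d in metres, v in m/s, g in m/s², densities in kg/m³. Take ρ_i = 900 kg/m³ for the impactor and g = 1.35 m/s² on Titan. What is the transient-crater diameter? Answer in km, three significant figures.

D ≈ 6.35 km

In SI units: d = 1140 m, v = 7190 m/s.
ρ_i^0.391 = 900^0.391 = 14.29
d^0.79 = 1140^0.79 = 260.0
v^0.43 = 7190^0.43 = 45.54
g^-0.22 = 1.35^-0.22 = 0.9361
D = 0.0401 × 14.29 × 260.0 × 45.54 × 0.9361 = 6351 m
   = 6.351 km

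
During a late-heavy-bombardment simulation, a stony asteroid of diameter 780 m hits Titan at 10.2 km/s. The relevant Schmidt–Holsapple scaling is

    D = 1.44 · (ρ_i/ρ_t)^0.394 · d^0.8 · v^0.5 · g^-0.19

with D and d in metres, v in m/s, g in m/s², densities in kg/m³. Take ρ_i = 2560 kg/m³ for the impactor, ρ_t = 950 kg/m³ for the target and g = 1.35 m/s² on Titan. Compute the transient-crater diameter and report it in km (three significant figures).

D ≈ 41.8 km

In SI units: v = 10200 m/s.
(ρ_i/ρ_t)^0.394 = (2560/950)^0.394 = 1.478
d^0.8 = 780^0.8 = 205.9
v^0.5 = 10200^0.5 = 101.0
g^-0.19 = 1.35^-0.19 = 0.9446
D = 1.44 × 1.478 × 205.9 × 101.0 × 0.9446 = 41808 m
   = 41.81 km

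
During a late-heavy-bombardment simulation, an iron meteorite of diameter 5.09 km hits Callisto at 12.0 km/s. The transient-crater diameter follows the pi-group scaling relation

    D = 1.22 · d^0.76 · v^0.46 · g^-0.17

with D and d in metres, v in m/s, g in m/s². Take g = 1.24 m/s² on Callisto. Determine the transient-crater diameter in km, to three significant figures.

D ≈ 58.1 km

In SI units: d = 5090 m, v = 12000 m/s.
d^0.76 = 5090^0.76 = 656.3
v^0.46 = 12000^0.46 = 75.24
g^-0.17 = 1.24^-0.17 = 0.9641
D = 1.22 × 656.3 × 75.24 × 0.9641 = 58081 m
   = 58.08 km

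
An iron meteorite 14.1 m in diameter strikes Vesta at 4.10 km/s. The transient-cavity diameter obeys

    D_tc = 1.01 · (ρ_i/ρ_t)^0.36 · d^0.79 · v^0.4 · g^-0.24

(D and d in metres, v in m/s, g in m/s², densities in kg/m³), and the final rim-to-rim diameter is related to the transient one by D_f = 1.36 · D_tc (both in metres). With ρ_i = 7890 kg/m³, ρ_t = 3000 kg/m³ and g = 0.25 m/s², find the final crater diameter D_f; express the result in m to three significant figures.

v = 4100 m/s.
(ρ_i/ρ_t)^0.36 = (7890/3000)^0.36 = 1.416
d^0.79 = 14.1^0.79 = 8.089
v^0.4 = 4100^0.4 = 27.87
g^-0.24 = 0.25^-0.24 = 1.395
D_tc = 1.01 × 1.416 × 8.089 × 27.87 × 1.395 = 449.8 m
D_f = 1.36 × 449.8 = 611.7 m

D_f ≈ 612 m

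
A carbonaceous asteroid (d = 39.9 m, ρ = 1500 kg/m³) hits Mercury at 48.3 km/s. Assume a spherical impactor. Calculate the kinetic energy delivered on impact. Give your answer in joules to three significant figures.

E ≈ 5.82 × 10^16 J

v = 48300 m/s.
Mass m = (π/6) ρ d³ = (π/6) × 1500 × (39.9)³ = 4.989 × 10^7 kg
E = ½ m v² = 0.5 × 4.989 × 10^7 × (48300)² = 5.819 × 10^16 J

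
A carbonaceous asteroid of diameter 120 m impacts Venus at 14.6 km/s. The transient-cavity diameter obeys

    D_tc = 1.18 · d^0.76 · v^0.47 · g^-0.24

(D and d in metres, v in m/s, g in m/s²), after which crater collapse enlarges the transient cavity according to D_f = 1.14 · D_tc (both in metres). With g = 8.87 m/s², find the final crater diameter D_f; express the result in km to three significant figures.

D_f ≈ 2.75 km

v = 14600 m/s.
d^0.76 = 120^0.76 = 38.03
v^0.47 = 14600^0.47 = 90.62
g^-0.24 = 8.87^-0.24 = 0.5922
D_tc = 1.18 × 38.03 × 90.62 × 0.5922 = 2408 m
D_f = 1.14 × 2408 = 2745 m
     = 2.745 km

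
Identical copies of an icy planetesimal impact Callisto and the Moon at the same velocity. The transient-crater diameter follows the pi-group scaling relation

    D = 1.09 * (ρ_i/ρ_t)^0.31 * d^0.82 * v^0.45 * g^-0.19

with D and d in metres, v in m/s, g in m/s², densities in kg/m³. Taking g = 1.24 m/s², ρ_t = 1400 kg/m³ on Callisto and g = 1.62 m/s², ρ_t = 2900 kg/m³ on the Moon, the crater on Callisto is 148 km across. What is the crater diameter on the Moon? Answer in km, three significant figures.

D ≈ 112 km

The impactor-only factors (d, v, ρ_i) cancel in the ratio, leaving D_Moon/D_Callisto = (g_Moon/g_Callisto)^-0.19 · (ρ_t,Callisto/ρ_t,Moon)^0.31.
(1.62/1.24)^-0.19 = 1.306^-0.19 = 0.9505
(1400/2900)^0.31 = 0.4828^0.31 = 0.7979
Ratio = 0.9505 × 0.7979 = 0.7584
D_Moon = 0.7584 × 148 km = 112 km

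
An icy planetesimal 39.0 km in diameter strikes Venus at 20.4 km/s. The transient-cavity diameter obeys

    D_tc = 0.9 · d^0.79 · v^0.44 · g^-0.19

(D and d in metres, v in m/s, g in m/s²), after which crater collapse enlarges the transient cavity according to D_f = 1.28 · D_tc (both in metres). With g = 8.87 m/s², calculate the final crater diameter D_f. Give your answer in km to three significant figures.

In SI: d = 39000 m, v = 20400 m/s.
d^0.79 = 39000^0.79 = 4236
v^0.44 = 20400^0.44 = 78.75
g^-0.19 = 8.87^-0.19 = 0.6605
D_tc = 0.9 × 4236 × 78.75 × 0.6605 = 1.983 × 10^5 m
D_f = 1.28 × 1.983 × 10^5 = 2.538 × 10^5 m
     = 253.8 km

D_f ≈ 254 km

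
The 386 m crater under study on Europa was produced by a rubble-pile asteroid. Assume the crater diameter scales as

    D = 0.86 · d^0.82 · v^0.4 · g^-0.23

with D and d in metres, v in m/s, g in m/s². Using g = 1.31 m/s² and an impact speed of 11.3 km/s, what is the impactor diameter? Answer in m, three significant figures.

Rearranging for d: d = [D / (0.86 · 11300^0.4 · 1.31^-0.23)]^(1/0.82).
11300^0.4 = 41.81
1.31^-0.23 = 0.9398
Denominator = 0.86 × 41.81 × 0.9398 = 33.79
D / 33.79 = 386 / 33.79 = 11.42
d = 11.42^(1/0.82) = 11.42^1.2195 = 19.49 m

d ≈ 19.5 m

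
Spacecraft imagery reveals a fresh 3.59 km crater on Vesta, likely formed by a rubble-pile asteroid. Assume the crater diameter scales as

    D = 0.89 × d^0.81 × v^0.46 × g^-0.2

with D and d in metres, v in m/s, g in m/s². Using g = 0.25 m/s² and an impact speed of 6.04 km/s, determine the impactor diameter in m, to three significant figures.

Rearranging for d: d = [D / (0.89 · 6040^0.46 · 0.25^-0.2)]^(1/0.81).
D = 3590 m.
6040^0.46 = 54.86
0.25^-0.2 = 1.320
Denominator = 0.89 × 54.86 × 1.320 = 64.45
D / 64.45 = 3590 / 64.45 = 55.70
d = 55.70^(1/0.81) = 55.70^1.2346 = 143.0 m

d ≈ 143 m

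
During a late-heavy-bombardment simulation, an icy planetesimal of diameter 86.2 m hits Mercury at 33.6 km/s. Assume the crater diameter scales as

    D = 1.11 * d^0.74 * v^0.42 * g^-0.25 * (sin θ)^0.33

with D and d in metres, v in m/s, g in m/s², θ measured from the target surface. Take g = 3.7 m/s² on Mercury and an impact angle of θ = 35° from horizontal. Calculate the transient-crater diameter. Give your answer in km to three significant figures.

In SI units: v = 33600 m/s.
d^0.74 = 86.2^0.74 = 27.06
v^0.42 = 33600^0.42 = 79.63
g^-0.25 = 3.7^-0.25 = 0.7210
(sin 35°)^0.33 = 0.5736^0.33 = 0.8324
D = 1.11 × 27.06 × 79.63 × 0.7210 × 0.8324 = 1435 m
   = 1.435 km

D ≈ 1.44 km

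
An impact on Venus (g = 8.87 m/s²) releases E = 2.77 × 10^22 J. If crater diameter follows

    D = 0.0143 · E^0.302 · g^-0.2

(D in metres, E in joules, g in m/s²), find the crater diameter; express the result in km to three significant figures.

D ≈ 55.4 km

E^0.302 = (2.77 × 10^22)^0.302 = 5.993 × 10^6
g^-0.2 = 8.87^-0.2 = 0.6463
D = 0.0143 × 5.993 × 10^6 × 0.6463 = 55388 m
   = 55.39 km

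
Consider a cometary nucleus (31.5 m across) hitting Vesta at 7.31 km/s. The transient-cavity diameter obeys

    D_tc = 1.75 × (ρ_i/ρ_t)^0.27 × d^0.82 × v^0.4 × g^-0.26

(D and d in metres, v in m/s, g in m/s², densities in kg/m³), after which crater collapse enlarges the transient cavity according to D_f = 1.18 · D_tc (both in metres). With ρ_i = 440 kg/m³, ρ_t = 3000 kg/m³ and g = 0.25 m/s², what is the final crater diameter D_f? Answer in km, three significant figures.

v = 7310 m/s.
(ρ_i/ρ_t)^0.27 = (440/3000)^0.27 = 0.5955
d^0.82 = 31.5^0.82 = 16.93
v^0.4 = 7310^0.4 = 35.12
g^-0.26 = 0.25^-0.26 = 1.434
D_tc = 1.75 × 0.5955 × 16.93 × 35.12 × 1.434 = 888.5 m
D_f = 1.18 × 888.5 = 1048 m
     = 1.048 km

D_f ≈ 1.05 km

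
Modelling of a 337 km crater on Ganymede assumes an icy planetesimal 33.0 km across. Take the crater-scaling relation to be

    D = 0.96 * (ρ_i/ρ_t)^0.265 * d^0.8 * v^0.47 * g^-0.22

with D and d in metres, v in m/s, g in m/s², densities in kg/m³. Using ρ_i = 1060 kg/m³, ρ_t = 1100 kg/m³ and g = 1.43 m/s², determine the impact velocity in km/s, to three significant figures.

v ≈ 15.5 km/s

Rearranging for v: v = [D / (0.96 · (1060/1100)^0.265 · 33000^0.8 · 1.43^-0.22)]^(1/0.47).
D = 337000 m.
(1060/1100)^0.265 = 0.9902
33000^0.8 = 4119
1.43^-0.22 = 0.9243
Denominator = 0.96 × 0.9902 × 4119 × 0.9243 = 3619
D / 3619 = 337000 / 3619 = 93.12
v = 93.12^(1/0.47) = 93.12^2.1277 = 15472 m/s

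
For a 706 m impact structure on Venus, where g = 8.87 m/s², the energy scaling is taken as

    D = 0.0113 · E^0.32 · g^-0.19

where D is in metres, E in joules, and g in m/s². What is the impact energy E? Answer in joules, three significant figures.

E ≈ 3.54 × 10^15 J

Rearranging: E = [D / (0.0113 · g^-0.19)]^(1/0.32).
g^-0.19 = 8.87^-0.19 = 0.6605
D / (0.0113 × 0.6605) = 706 / (7.464 × 10^-3) = 9.459 × 10^4
E = (9.459 × 10^4)^3.125 = 3.544 × 10^15 J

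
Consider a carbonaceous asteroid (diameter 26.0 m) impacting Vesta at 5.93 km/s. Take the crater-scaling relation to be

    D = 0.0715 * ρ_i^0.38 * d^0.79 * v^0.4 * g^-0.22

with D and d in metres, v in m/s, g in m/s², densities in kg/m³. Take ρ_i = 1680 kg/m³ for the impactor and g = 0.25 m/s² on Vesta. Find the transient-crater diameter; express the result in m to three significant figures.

In SI units: v = 5930 m/s.
ρ_i^0.38 = 1680^0.38 = 16.81
d^0.79 = 26^0.79 = 13.12
v^0.4 = 5930^0.4 = 32.30
g^-0.22 = 0.25^-0.22 = 1.357
D = 0.0715 × 16.81 × 13.12 × 32.30 × 1.357 = 691.2 m

D ≈ 691 m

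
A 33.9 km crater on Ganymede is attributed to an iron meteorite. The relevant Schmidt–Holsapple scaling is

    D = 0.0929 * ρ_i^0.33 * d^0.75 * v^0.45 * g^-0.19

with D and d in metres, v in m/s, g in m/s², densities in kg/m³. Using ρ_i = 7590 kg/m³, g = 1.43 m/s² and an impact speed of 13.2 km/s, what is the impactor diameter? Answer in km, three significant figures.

d ≈ 1.89 km

Rearranging for d: d = [D / (0.0929 · 7590^0.33 · 13200^0.45 · 1.43^-0.19)]^(1/0.75).
D = 33900 m.
7590^0.33 = 19.08
13200^0.45 = 71.49
1.43^-0.19 = 0.9343
Denominator = 0.0929 × 19.08 × 71.49 × 0.9343 = 118.4
D / 118.4 = 33900 / 118.4 = 286.3
d = 286.3^(1/0.75) = 286.3^1.3333 = 1887 m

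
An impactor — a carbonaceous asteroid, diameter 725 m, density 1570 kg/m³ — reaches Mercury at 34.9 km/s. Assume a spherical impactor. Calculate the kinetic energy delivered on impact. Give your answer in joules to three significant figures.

E ≈ 1.91 × 10^20 J

v = 34900 m/s.
Mass m = (π/6) ρ d³ = (π/6) × 1570 × (725)³ = 3.133 × 10^11 kg
E = ½ m v² = 0.5 × 3.133 × 10^11 × (34900)² = 1.908 × 10^20 J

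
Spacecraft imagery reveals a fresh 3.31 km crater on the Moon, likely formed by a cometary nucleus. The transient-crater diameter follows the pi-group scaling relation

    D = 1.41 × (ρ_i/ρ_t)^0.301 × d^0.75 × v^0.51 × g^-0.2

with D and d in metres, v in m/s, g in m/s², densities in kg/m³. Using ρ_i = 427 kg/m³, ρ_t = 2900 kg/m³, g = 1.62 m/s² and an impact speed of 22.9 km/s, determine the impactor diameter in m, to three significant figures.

d ≈ 83.0 m

Rearranging for d: d = [D / (1.41 · (427/2900)^0.301 · 22900^0.51 · 1.62^-0.2)]^(1/0.75).
D = 3310 m.
(427/2900)^0.301 = 0.5618
22900^0.51 = 167.3
1.62^-0.2 = 0.9080
Denominator = 1.41 × 0.5618 × 167.3 × 0.9080 = 120.3
D / 120.3 = 3310 / 120.3 = 27.51
d = 27.51^(1/0.75) = 27.51^1.3333 = 83.04 m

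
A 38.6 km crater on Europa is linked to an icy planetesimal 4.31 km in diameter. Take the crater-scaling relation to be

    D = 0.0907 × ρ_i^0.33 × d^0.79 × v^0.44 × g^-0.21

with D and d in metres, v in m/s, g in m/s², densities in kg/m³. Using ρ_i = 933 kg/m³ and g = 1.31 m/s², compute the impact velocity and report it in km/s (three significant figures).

Rearranging for v: v = [D / (0.0907 · 933^0.33 · 4310^0.79 · 1.31^-0.21)]^(1/0.44).
D = 38600 m.
933^0.33 = 9.551
4310^0.79 = 743.4
1.31^-0.21 = 0.9449
Denominator = 0.0907 × 9.551 × 743.4 × 0.9449 = 608.5
D / 608.5 = 38600 / 608.5 = 63.43
v = 63.43^(1/0.44) = 63.43^2.2727 = 12476 m/s

v ≈ 12.5 km/s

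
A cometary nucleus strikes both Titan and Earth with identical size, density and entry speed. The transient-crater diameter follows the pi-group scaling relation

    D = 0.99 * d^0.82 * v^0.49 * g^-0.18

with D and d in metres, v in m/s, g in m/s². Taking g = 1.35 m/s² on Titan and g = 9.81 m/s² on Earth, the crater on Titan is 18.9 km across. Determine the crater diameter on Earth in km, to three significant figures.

All impactor-dependent factors cancel in the ratio, leaving D_Earth/D_Titan = (g_Earth/g_Titan)^-0.18.
(9.81/1.35)^-0.18 = 7.267^-0.18 = 0.6998
D_Earth = 0.6998 × 18.9 km = 13.2 km

D ≈ 13.2 km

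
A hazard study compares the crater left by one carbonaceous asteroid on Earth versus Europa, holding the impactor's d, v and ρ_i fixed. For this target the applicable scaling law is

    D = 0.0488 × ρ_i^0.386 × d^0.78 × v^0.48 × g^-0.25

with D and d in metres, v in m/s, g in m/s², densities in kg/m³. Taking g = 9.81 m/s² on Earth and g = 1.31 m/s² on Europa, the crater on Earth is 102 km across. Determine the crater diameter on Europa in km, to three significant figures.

All impactor-dependent factors cancel in the ratio, leaving D_Europa/D_Earth = (g_Europa/g_Earth)^-0.25.
(1.31/9.81)^-0.25 = 0.1335^-0.25 = 1.654
D_Europa = 1.654 × 102 km = 169 km

D ≈ 169 km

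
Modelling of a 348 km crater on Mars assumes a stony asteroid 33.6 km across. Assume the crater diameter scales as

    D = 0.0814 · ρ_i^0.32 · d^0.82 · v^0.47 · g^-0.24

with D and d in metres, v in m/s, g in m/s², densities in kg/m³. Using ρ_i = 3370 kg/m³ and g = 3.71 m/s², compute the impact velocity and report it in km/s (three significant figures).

Rearranging for v: v = [D / (0.0814 · 3370^0.32 · 33600^0.82 · 3.71^-0.24)]^(1/0.47).
D = 348000 m.
3370^0.32 = 13.45
33600^0.82 = 5148
3.71^-0.24 = 0.7300
Denominator = 0.0814 × 13.45 × 5148 × 0.7300 = 4114
D / 4114 = 348000 / 4114 = 84.59
v = 84.59^(1/0.47) = 84.59^2.1277 = 12611 m/s

v ≈ 12.6 km/s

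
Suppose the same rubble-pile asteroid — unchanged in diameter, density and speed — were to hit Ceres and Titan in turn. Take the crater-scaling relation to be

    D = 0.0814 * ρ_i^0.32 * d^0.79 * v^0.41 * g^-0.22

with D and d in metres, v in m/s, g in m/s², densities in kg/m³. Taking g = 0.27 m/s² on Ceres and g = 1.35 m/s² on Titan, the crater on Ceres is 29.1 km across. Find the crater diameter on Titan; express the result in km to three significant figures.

D ≈ 20.4 km

All impactor-dependent factors cancel in the ratio, leaving D_Titan/D_Ceres = (g_Titan/g_Ceres)^-0.22.
(1.35/0.27)^-0.22 = 5.000^-0.22 = 0.7018
D_Titan = 0.7018 × 29.1 km = 20.4 km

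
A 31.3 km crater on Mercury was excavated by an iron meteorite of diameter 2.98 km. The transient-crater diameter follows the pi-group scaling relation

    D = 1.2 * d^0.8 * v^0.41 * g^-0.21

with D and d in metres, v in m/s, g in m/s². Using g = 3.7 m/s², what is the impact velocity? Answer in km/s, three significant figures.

v ≈ 19.2 km/s

Rearranging for v: v = [D / (1.2 · 2980^0.8 · 3.7^-0.21)]^(1/0.41).
D = 31300 m.
2980^0.8 = 601.7
3.7^-0.21 = 0.7598
Denominator = 1.2 × 601.7 × 0.7598 = 548.6
D / 548.6 = 31300 / 548.6 = 57.05
v = 57.05^(1/0.41) = 57.05^2.439 = 19209 m/s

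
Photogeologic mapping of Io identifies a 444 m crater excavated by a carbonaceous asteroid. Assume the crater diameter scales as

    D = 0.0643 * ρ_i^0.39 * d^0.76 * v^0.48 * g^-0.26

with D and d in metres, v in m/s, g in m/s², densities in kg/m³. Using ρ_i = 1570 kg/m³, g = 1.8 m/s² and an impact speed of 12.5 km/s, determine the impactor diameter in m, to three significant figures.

Rearranging for d: d = [D / (0.0643 · 1570^0.39 · 12500^0.48 · 1.8^-0.26)]^(1/0.76).
1570^0.39 = 17.64
12500^0.48 = 92.58
1.8^-0.26 = 0.8583
Denominator = 0.0643 × 17.64 × 92.58 × 0.8583 = 90.13
D / 90.13 = 444 / 90.13 = 4.926
d = 4.926^(1/0.76) = 4.926^1.3158 = 8.150 m

d ≈ 8.15 m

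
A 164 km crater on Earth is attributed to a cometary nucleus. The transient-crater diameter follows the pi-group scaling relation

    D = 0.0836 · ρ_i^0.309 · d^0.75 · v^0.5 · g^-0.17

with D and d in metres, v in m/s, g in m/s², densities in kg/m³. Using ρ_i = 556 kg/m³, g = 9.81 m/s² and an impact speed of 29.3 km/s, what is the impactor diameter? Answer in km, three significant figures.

d ≈ 32.1 km

Rearranging for d: d = [D / (0.0836 · 556^0.309 · 29300^0.5 · 9.81^-0.17)]^(1/0.75).
D = 164000 m.
556^0.309 = 7.051
29300^0.5 = 171.2
9.81^-0.17 = 0.6783
Denominator = 0.0836 × 7.051 × 171.2 × 0.6783 = 68.45
D / 68.45 = 164000 / 68.45 = 2396
d = 2396^(1/0.75) = 2396^1.3333 = 32053 m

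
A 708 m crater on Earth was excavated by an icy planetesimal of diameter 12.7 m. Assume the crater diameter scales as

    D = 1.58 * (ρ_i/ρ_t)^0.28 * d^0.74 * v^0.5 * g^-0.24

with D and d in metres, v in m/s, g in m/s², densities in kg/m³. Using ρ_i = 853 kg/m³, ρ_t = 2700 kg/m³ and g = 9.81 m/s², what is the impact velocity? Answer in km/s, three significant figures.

Rearranging for v: v = [D / (1.58 · (853/2700)^0.28 · 12.7^0.74 · 9.81^-0.24)]^(1/0.5).
(853/2700)^0.28 = 0.7242
12.7^0.74 = 6.559
9.81^-0.24 = 0.5781
Denominator = 1.58 × 0.7242 × 6.559 × 0.5781 = 4.339
D / 4.339 = 708 / 4.339 = 163.2
v = 163.2^(1/0.5) = 163.2^2 = 26634 m/s

v ≈ 26.6 km/s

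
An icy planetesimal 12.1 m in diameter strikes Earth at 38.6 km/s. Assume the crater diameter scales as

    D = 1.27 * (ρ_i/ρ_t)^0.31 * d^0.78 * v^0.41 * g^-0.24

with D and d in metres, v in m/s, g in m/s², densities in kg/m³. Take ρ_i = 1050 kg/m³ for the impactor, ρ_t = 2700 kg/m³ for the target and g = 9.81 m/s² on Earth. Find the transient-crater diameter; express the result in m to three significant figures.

In SI units: v = 38600 m/s.
(ρ_i/ρ_t)^0.31 = (1050/2700)^0.31 = 0.7462
d^0.78 = 12.1^0.78 = 6.992
v^0.41 = 38600^0.41 = 75.95
g^-0.24 = 9.81^-0.24 = 0.5781
D = 1.27 × 0.7462 × 6.992 × 75.95 × 0.5781 = 290.9 m

D ≈ 291 m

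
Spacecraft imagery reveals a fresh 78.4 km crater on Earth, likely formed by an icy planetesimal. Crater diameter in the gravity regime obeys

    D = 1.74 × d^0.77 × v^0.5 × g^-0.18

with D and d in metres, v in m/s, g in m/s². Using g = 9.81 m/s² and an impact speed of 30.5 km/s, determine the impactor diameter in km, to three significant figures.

d ≈ 2.31 km

Rearranging for d: d = [D / (1.74 · 30500^0.5 · 9.81^-0.18)]^(1/0.77).
D = 78400 m.
30500^0.5 = 174.6
9.81^-0.18 = 0.6630
Denominator = 1.74 × 174.6 × 0.6630 = 201.4
D / 201.4 = 78400 / 201.4 = 389.3
d = 389.3^(1/0.77) = 389.3^1.2987 = 2312 m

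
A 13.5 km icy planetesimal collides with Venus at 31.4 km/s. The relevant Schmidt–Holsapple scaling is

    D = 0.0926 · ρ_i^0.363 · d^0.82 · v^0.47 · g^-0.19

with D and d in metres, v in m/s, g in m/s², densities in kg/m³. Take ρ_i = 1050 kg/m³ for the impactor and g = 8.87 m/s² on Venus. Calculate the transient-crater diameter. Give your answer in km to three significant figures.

D ≈ 242 km

In SI units: d = 13500 m, v = 31400 m/s.
ρ_i^0.363 = 1050^0.363 = 12.49
d^0.82 = 13500^0.82 = 2437
v^0.47 = 31400^0.47 = 129.9
g^-0.19 = 8.87^-0.19 = 0.6605
D = 0.0926 × 12.49 × 2437 × 129.9 × 0.6605 = 2.418 × 10^5 m
   = 241.8 km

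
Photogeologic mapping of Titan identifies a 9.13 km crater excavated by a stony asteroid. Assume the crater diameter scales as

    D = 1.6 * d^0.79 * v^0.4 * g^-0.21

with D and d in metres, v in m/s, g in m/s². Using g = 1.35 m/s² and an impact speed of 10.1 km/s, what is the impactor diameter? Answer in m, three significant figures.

Rearranging for d: d = [D / (1.6 · 10100^0.4 · 1.35^-0.21)]^(1/0.79).
D = 9130 m.
10100^0.4 = 39.97
1.35^-0.21 = 0.9389
Denominator = 1.6 × 39.97 × 0.9389 = 60.04
D / 60.04 = 9130 / 60.04 = 152.1
d = 152.1^(1/0.79) = 152.1^1.2658 = 578.3 m

d ≈ 578 m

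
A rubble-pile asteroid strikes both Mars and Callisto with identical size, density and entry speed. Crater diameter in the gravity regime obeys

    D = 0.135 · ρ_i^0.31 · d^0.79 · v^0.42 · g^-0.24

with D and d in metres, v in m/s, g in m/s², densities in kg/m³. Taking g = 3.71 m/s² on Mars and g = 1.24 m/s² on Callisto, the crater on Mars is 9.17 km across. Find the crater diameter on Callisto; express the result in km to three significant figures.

All impactor-dependent factors cancel in the ratio, leaving D_Callisto/D_Mars = (g_Callisto/g_Mars)^-0.24.
(1.24/3.71)^-0.24 = 0.3342^-0.24 = 1.301
D_Callisto = 1.301 × 9.17 km = 11.9 km

D ≈ 11.9 km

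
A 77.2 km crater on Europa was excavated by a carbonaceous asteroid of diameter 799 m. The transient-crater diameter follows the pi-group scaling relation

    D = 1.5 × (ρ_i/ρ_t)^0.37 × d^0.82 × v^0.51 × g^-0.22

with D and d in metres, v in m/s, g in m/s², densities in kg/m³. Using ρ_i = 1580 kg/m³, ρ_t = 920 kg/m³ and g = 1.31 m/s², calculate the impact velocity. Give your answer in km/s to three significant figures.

Rearranging for v: v = [D / (1.5 · (1580/920)^0.37 · 799^0.82 · 1.31^-0.22)]^(1/0.51).
D = 77200 m.
(1580/920)^0.37 = 1.222
799^0.82 = 239.9
1.31^-0.22 = 0.9423
Denominator = 1.5 × 1.222 × 239.9 × 0.9423 = 414.4
D / 414.4 = 77200 / 414.4 = 186.3
v = 186.3^(1/0.51) = 186.3^1.9608 = 28277 m/s

v ≈ 28.3 km/s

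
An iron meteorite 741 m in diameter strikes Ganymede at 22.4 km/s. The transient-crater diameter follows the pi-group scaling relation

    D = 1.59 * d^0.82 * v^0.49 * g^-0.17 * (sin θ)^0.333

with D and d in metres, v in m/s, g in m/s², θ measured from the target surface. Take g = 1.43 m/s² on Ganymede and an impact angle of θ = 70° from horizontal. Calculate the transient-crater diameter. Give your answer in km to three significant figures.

D ≈ 44.8 km

In SI units: v = 22400 m/s.
d^0.82 = 741^0.82 = 225.6
v^0.49 = 22400^0.49 = 135.4
g^-0.17 = 1.43^-0.17 = 0.9410
(sin 70°)^0.333 = 0.9397^0.333 = 0.9795
D = 1.59 × 225.6 × 135.4 × 0.9410 × 0.9795 = 44766 m
   = 44.77 km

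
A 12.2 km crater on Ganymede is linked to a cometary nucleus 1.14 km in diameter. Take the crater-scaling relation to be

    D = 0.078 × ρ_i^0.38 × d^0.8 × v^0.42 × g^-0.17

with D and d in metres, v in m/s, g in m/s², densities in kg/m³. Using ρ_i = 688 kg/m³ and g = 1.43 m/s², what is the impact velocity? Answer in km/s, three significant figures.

Rearranging for v: v = [D / (0.078 · 688^0.38 · 1140^0.8 · 1.43^-0.17)]^(1/0.42).
D = 12200 m.
688^0.38 = 11.98
1140^0.8 = 278.9
1.43^-0.17 = 0.9410
Denominator = 0.078 × 11.98 × 278.9 × 0.9410 = 245.2
D / 245.2 = 12200 / 245.2 = 49.76
v = 49.76^(1/0.42) = 49.76^2.381 = 10972 m/s

v ≈ 11.0 km/s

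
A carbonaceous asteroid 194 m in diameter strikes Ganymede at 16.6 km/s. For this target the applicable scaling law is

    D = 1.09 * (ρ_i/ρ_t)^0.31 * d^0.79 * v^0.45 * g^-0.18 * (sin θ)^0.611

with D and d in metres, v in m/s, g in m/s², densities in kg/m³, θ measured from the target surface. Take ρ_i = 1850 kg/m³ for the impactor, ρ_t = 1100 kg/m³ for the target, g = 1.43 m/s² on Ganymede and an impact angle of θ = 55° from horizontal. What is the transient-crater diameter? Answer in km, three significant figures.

D ≈ 5.41 km

In SI units: v = 16600 m/s.
(ρ_i/ρ_t)^0.31 = (1850/1100)^0.31 = 1.175
d^0.79 = 194^0.79 = 64.17
v^0.45 = 16600^0.45 = 79.26
g^-0.18 = 1.43^-0.18 = 0.9376
(sin 55°)^0.611 = 0.8192^0.611 = 0.8853
D = 1.09 × 1.175 × 64.17 × 79.26 × 0.9376 × 0.8853 = 5407 m
   = 5.407 km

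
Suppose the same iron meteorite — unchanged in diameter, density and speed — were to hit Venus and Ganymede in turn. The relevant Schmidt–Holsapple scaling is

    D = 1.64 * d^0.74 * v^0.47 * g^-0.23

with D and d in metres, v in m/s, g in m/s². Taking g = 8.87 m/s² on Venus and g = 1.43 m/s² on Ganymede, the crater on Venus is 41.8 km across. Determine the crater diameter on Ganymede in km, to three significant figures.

All impactor-dependent factors cancel in the ratio, leaving D_Ganymede/D_Venus = (g_Ganymede/g_Venus)^-0.23.
(1.43/8.87)^-0.23 = 0.1612^-0.23 = 1.522
D_Ganymede = 1.522 × 41.8 km = 63.6 km

D ≈ 63.6 km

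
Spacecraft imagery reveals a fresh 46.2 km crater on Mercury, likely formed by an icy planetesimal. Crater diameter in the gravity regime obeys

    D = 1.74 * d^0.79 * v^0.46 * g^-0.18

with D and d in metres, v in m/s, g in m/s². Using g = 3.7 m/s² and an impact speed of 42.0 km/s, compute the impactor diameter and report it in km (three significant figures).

Rearranging for d: d = [D / (1.74 · 42000^0.46 · 3.7^-0.18)]^(1/0.79).
D = 46200 m.
42000^0.46 = 133.9
3.7^-0.18 = 0.7902
Denominator = 1.74 × 133.9 × 0.7902 = 184.1
D / 184.1 = 46200 / 184.1 = 251.0
d = 251.0^(1/0.79) = 251.0^1.2658 = 1090 m

d ≈ 1.09 km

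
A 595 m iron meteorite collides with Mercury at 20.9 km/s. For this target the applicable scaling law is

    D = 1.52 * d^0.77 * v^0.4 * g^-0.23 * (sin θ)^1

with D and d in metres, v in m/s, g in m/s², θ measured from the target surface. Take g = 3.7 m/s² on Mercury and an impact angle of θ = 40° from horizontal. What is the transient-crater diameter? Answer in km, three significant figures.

D ≈ 5.29 km

In SI units: v = 20900 m/s.
d^0.77 = 595^0.77 = 136.9
v^0.4 = 20900^0.4 = 53.46
g^-0.23 = 3.7^-0.23 = 0.7401
(sin 40°)^1 = 0.6428^1 = 0.6428
D = 1.52 × 136.9 × 53.46 × 0.7401 × 0.6428 = 5292 m
   = 5.292 km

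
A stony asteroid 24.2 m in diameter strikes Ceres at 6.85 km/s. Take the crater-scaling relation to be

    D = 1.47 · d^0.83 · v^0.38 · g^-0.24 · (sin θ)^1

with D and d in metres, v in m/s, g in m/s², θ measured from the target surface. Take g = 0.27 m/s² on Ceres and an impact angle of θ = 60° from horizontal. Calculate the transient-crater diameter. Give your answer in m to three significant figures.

In SI units: v = 6850 m/s.
d^0.83 = 24.2^0.83 = 14.08
v^0.38 = 6850^0.38 = 28.68
g^-0.24 = 0.27^-0.24 = 1.369
(sin 60°)^1 = 0.8660^1 = 0.8660
D = 1.47 × 14.08 × 28.68 × 1.369 × 0.8660 = 703.8 m

D ≈ 704 m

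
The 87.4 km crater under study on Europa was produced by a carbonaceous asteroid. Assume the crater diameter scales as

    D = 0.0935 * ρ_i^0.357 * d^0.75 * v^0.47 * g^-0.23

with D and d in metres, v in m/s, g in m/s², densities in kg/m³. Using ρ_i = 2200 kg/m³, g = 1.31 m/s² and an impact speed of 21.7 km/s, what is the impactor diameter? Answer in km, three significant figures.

Rearranging for d: d = [D / (0.0935 · 2200^0.357 · 21700^0.47 · 1.31^-0.23)]^(1/0.75).
D = 87400 m.
2200^0.357 = 15.60
21700^0.47 = 109.2
1.31^-0.23 = 0.9398
Denominator = 0.0935 × 15.60 × 109.2 × 0.9398 = 149.7
D / 149.7 = 87400 / 149.7 = 583.8
d = 583.8^(1/0.75) = 583.8^1.3333 = 4878 m

d ≈ 4.88 km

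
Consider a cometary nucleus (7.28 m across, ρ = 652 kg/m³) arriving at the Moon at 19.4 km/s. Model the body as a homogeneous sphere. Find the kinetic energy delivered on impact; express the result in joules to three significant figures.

v = 19400 m/s.
Mass m = (π/6) ρ d³ = (π/6) × 652 × (7.28)³ = 1.317 × 10^5 kg
E = ½ m v² = 0.5 × 1.317 × 10^5 × (19400)² = 2.478 × 10^13 J

E ≈ 2.48 × 10^13 J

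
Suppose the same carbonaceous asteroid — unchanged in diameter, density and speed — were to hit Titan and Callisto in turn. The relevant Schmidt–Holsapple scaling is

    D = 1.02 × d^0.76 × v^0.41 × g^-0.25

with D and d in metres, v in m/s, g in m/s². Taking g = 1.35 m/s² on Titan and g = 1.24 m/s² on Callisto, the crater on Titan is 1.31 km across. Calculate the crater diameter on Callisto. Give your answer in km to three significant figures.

All impactor-dependent factors cancel in the ratio, leaving D_Callisto/D_Titan = (g_Callisto/g_Titan)^-0.25.
(1.24/1.35)^-0.25 = 0.9185^-0.25 = 1.021
D_Callisto = 1.021 × 1.31 km = 1.34 km

D ≈ 1.34 km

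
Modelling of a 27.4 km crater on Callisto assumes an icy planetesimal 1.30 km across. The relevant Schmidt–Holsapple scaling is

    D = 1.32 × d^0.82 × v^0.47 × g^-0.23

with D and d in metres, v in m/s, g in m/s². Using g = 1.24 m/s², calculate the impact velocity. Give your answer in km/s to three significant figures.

Rearranging for v: v = [D / (1.32 · 1300^0.82 · 1.24^-0.23)]^(1/0.47).
D = 27400 m.
1300^0.82 = 357.6
1.24^-0.23 = 0.9517
Denominator = 1.32 × 357.6 × 0.9517 = 449.2
D / 449.2 = 27400 / 449.2 = 61.00
v = 61.00^(1/0.47) = 61.00^2.1277 = 6290 m/s

v ≈ 6.29 km/s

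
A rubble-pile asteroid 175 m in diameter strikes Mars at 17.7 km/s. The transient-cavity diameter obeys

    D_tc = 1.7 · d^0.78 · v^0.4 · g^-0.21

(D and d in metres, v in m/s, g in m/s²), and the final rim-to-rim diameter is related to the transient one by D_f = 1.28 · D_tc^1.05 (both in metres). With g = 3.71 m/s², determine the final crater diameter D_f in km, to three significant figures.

v = 17700 m/s.
d^0.78 = 175^0.78 = 56.18
v^0.4 = 17700^0.4 = 50.03
g^-0.21 = 3.71^-0.21 = 0.7593
D_tc = 1.7 × 56.18 × 50.03 × 0.7593 = 3628 m
D_f = 1.28 × (3628)^1.05 = 6996 m
     = 6.996 km

D_f ≈ 7.00 km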